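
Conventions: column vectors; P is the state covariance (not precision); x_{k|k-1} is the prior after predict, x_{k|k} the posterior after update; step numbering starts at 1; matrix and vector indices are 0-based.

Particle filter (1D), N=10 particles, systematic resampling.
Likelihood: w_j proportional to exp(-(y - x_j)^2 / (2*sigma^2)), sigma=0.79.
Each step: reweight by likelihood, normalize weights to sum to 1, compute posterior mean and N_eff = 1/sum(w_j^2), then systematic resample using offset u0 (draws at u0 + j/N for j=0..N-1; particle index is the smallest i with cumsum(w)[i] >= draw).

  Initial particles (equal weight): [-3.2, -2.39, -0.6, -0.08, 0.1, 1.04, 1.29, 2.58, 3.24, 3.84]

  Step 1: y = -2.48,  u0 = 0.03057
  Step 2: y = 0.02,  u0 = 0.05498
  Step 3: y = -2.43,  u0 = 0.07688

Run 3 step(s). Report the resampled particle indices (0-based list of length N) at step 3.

resampled_idx = [0, 1, 2, 3, 4, 5, 6, 7, 8, 9]

step 1: w=[0.3822, 0.5752, 0.0341, 0.0057, 0.0028, 0.0000, 0.0000, 0.0000, 0.0000, 0.0000]  mean=-2.6182  Neff=2.0918  idx=[0, 0, 0, 0, 1, 1, 1, 1, 1, 1]
step 2: w=[0.0042, 0.0042, 0.0042, 0.0042, 0.1638, 0.1638, 0.1638, 0.1638, 0.1638, 0.1638]  mean=-2.4037  Neff=6.2062  idx=[4, 4, 5, 6, 6, 7, 7, 8, 9, 9]
step 3: w=[0.1000, 0.1000, 0.1000, 0.1000, 0.1000, 0.1000, 0.1000, 0.1000, 0.1000, 0.1000]  mean=-2.3900  Neff=10.0000  idx=[0, 1, 2, 3, 4, 5, 6, 7, 8, 9]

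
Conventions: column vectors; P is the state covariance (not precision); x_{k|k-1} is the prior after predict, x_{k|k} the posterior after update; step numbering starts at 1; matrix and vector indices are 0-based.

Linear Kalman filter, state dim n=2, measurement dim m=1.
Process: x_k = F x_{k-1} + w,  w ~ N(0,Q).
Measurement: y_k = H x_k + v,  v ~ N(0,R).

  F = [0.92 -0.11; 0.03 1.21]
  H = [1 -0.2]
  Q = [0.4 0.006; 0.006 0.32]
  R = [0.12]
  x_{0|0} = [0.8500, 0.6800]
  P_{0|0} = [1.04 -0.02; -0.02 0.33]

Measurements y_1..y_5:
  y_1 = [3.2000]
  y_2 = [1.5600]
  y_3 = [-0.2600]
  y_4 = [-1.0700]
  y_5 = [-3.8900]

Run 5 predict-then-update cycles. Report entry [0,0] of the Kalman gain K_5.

K[0,0] = 0.6211

step 1: x^-=[0.7072, 0.8483]  P^-=[1.2883 -0.0314; -0.0314 0.8026]  S=[1.4530]  K=[0.8910; -0.1321]  nu=[2.6625]  x^+=[3.0794, 0.4966]  P^+=[0.1348 0.1396; 0.1396 0.7773]
step 2: x^-=[2.7784, 0.6932]  P^-=[0.4953 0.0612; 0.0612 1.4683]  S=[0.6495]  K=[0.7437; -0.3579]  nu=[-1.0798]  x^+=[1.9754, 1.0797]  P^+=[0.1361 0.2341; 0.2341 1.3851]
step 3: x^-=[1.6986, 1.3657]  P^-=[0.4845 0.0852; 0.0852 2.3650]  S=[0.6651]  K=[0.7029; -0.5831]  nu=[-1.6855]  x^+=[0.5138, 2.3485]  P^+=[0.1559 0.3578; 0.3578 2.1389]
step 4: x^-=[0.2144, 2.8571]  P^-=[0.4854 0.1227; 0.1227 3.4777]  S=[0.6954]  K=[0.6627; -0.8236]  nu=[-0.7130]  x^+=[-0.2581, 3.4443]  P^+=[0.1800 0.5023; 0.5023 3.0059]
step 5: x^-=[-0.6163, 4.1599]  P^-=[0.4870 0.1684; 0.1684 4.7576]  S=[0.7300]  K=[0.6211; -1.0727]  nu=[-2.4417]  x^+=[-2.1328, 6.7792]  P^+=[0.2055 0.6548; 0.6548 3.9175]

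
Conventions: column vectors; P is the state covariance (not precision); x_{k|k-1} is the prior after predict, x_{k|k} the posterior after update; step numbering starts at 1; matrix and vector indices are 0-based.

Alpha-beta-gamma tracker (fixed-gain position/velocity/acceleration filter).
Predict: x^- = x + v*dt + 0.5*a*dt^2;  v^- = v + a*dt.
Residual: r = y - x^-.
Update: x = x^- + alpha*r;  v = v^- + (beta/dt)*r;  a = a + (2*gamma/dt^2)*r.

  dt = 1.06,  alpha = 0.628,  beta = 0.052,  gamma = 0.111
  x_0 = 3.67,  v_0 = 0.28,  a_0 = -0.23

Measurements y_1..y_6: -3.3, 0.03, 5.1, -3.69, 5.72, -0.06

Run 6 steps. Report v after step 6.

v_post = 0.0499

step 1: x_pred=3.8376  r=-7.1376  x^+=-0.6448  v^+=-0.3139  a^+=-1.6402
step 2: x_pred=-1.8991  r=1.9291  x^+=-0.6876  v^+=-1.9580  a^+=-1.2591
step 3: x_pred=-3.4704  r=8.5704  x^+=1.9118  v^+=-2.8722  a^+=0.4342
step 4: x_pred=-0.8887  r=-2.8013  x^+=-2.6479  v^+=-2.5493  a^+=-0.1192
step 5: x_pred=-5.4172  r=11.1372  x^+=1.5770  v^+=-2.1293  a^+=2.0812
step 6: x_pred=0.4891  r=-0.5491  x^+=0.1443  v^+=0.0499  a^+=1.9727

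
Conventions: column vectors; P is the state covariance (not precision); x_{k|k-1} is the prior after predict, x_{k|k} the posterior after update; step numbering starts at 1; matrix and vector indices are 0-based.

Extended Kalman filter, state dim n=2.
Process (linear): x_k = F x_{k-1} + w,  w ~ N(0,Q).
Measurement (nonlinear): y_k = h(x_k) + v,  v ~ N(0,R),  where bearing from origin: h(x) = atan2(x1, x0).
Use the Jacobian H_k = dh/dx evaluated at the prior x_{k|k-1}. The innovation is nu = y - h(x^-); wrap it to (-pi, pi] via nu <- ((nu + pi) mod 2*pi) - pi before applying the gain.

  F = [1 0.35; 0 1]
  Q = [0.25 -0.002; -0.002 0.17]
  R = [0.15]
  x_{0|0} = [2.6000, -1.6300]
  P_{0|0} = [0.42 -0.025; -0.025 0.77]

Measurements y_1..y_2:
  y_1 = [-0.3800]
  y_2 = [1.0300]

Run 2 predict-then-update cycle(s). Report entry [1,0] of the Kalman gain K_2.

step 1: x^-=[2.0295, -1.6300]  P^-=[0.7468 0.2425; 0.2425 0.9400]  H_jac=[0.2406 0.2995]  S=[0.3125]  K=[0.8073; 1.0877]  nu=[0.2967]  x^+=[2.2690, -1.3073]  P^+=[0.5431 -0.0319; -0.0319 0.5703]
step 2: x^-=[1.8114, -1.3073]  P^-=[0.8407 0.1657; 0.1657 0.7403]  H_jac=[0.2620 0.3630]  S=[0.3367]  K=[0.8326; 0.9269]  nu=[1.6551]  x^+=[3.1895, 0.2268]  P^+=[0.6072 -0.0942; -0.0942 0.4510]

K[1,0] = 0.9269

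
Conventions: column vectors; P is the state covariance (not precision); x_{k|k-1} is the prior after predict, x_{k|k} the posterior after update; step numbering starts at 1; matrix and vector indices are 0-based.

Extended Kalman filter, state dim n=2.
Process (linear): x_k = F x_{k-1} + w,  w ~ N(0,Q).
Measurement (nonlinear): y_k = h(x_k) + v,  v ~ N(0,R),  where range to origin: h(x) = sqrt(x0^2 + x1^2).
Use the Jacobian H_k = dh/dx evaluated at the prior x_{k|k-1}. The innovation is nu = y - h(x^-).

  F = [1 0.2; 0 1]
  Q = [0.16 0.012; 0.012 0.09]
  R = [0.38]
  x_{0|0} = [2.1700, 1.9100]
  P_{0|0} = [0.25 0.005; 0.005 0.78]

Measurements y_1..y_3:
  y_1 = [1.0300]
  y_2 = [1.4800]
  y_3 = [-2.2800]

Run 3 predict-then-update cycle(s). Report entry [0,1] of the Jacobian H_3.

H_jac[0,1] = 0.3024

step 1: x^-=[2.5520, 1.9100]  P^-=[0.4432 0.1730; 0.1730 0.8700]  H_jac=[0.8006 0.5992]  S=[1.1424]  K=[0.4013; 0.5776]  nu=[-2.1576]  x^+=[1.6861, 0.6639]  P^+=[0.2592 -0.0918; -0.0918 0.4889]
step 2: x^-=[1.8189, 0.6639]  P^-=[0.4020 0.0180; 0.0180 0.5789]  H_jac=[0.9394 0.3429]  S=[0.8144]  K=[0.4713; 0.2645]  nu=[-0.4562]  x^+=[1.6038, 0.5432]  P^+=[0.2211 -0.0835; -0.0835 0.5220]
step 3: x^-=[1.7125, 0.5432]  P^-=[0.3686 0.0329; 0.0329 0.6120]  H_jac=[0.9532 0.3024]  S=[0.7898]  K=[0.4574; 0.2739]  nu=[-4.0766]  x^+=[-0.1523, -0.5735]  P^+=[0.2033 -0.0661; -0.0661 0.5527]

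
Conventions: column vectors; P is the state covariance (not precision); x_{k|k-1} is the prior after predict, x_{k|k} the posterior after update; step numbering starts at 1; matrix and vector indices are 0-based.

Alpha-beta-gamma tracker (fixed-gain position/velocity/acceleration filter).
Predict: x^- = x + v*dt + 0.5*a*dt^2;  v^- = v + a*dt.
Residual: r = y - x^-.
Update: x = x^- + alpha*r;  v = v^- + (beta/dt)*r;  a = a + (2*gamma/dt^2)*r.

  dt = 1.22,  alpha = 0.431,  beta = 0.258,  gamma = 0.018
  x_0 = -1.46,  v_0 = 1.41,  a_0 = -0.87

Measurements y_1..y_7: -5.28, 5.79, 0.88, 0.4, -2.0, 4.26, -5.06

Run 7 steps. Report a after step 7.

step 1: x_pred=-0.3873  r=-4.8927  x^+=-2.4960  v^+=-0.6861  a^+=-0.9883
step 2: x_pred=-4.0686  r=9.8586  x^+=0.1805  v^+=0.1930  a^+=-0.7499
step 3: x_pred=-0.1422  r=1.0222  x^+=0.2984  v^+=-0.5057  a^+=-0.7252
step 4: x_pred=-0.8583  r=1.2583  x^+=-0.3160  v^+=-1.1243  a^+=-0.6947
step 5: x_pred=-2.2047  r=0.2047  x^+=-2.1165  v^+=-1.9286  a^+=-0.6898
step 6: x_pred=-4.9827  r=9.2427  x^+=-0.9991  v^+=-0.8156  a^+=-0.4662
step 7: x_pred=-2.3411  r=-2.7189  x^+=-3.5129  v^+=-1.9593  a^+=-0.5320

a_post = -0.5320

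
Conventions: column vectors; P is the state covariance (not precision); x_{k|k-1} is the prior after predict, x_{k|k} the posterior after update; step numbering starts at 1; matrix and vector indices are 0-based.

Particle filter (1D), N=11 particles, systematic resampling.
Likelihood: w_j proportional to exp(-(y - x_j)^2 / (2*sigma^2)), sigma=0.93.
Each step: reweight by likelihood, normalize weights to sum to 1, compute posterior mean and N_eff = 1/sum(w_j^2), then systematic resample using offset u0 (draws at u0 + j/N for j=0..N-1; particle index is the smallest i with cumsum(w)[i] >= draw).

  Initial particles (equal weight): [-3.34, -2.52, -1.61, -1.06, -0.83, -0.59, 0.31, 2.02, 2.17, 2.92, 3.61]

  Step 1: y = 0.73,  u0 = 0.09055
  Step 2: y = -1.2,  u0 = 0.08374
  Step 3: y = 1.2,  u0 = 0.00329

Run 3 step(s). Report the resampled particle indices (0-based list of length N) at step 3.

step 1: w=[0.0000, 0.0009, 0.0171, 0.0635, 0.0992, 0.1479, 0.3658, 0.1548, 0.1221, 0.0253, 0.0033]  mean=0.5102  Neff=4.7767  idx=[4, 5, 5, 6, 6, 6, 6, 7, 7, 8, 10]
step 2: w=[0.2557, 0.2232, 0.2232, 0.0741, 0.0741, 0.0741, 0.0741, 0.0007, 0.0007, 0.0004, 0.0000]  mean=-0.3801  Neff=5.3502  idx=[0, 0, 1, 1, 1, 2, 2, 3, 4, 5, 6]
step 3: w=[0.0264, 0.0264, 0.0448, 0.0448, 0.0448, 0.0448, 0.0448, 0.1808, 0.1808, 0.1808, 0.1808]  mean=0.0481  Neff=7.0347  idx=[0, 2, 4, 6, 7, 8, 8, 9, 9, 10, 10]

resampled_idx = [0, 2, 4, 6, 7, 8, 8, 9, 9, 10, 10]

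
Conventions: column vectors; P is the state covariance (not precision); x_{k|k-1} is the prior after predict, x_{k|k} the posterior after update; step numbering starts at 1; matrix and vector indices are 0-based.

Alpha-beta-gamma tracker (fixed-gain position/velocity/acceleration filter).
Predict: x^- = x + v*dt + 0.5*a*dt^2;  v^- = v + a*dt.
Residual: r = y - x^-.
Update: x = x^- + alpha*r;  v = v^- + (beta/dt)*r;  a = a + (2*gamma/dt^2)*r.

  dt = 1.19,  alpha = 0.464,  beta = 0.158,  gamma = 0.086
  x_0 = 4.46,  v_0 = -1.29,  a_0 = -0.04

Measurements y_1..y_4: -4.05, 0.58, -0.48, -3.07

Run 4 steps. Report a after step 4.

a_post = 0.5515

step 1: x_pred=2.8966  r=-6.9466  x^+=-0.3266  v^+=-2.2599  a^+=-0.8837
step 2: x_pred=-3.6417  r=4.2217  x^+=-1.6828  v^+=-2.7510  a^+=-0.3710
step 3: x_pred=-5.2192  r=4.7392  x^+=-3.0202  v^+=-2.5633  a^+=0.2047
step 4: x_pred=-5.9256  r=2.8556  x^+=-4.6006  v^+=-1.9406  a^+=0.5515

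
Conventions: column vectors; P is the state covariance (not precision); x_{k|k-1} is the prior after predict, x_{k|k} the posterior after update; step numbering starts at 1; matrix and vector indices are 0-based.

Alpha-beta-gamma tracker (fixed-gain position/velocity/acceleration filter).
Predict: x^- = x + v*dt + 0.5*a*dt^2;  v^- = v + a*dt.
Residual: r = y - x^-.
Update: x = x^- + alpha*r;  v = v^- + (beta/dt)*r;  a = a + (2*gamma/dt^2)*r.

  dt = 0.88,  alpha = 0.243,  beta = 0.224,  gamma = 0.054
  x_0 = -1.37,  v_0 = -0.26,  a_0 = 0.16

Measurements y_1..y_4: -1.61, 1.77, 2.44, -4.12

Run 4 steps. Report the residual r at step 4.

resid = -6.9635

step 1: x_pred=-1.5368  r=-0.0732  x^+=-1.5546  v^+=-0.1378  a^+=0.1498
step 2: x_pred=-1.6179  r=3.3879  x^+=-0.7946  v^+=0.8564  a^+=0.6223
step 3: x_pred=0.1999  r=2.2401  x^+=0.7443  v^+=1.9742  a^+=0.9347
step 4: x_pred=2.8435  r=-6.9635  x^+=1.1513  v^+=1.0242  a^+=-0.0365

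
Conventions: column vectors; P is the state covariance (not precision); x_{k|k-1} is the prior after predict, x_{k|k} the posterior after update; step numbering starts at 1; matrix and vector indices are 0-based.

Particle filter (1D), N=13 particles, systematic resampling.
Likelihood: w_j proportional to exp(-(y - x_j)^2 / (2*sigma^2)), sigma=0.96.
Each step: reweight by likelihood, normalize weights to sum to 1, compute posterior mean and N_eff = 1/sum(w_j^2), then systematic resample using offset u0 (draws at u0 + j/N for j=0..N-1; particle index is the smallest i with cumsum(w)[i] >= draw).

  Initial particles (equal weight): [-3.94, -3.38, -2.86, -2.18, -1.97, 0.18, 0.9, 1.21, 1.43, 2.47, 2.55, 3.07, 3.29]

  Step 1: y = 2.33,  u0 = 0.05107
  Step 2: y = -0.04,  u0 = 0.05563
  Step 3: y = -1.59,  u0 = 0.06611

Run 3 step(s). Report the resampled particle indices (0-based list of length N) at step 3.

step 1: w=[0.0000, 0.0000, 0.0000, 0.0000, 0.0000, 0.0167, 0.0676, 0.1039, 0.1322, 0.2030, 0.1998, 0.1524, 0.1244]  mean=2.2666  Neff=6.5386  idx=[6, 7, 8, 8, 9, 9, 9, 10, 10, 11, 11, 12, 12]
step 2: w=[0.3378, 0.2337, 0.1689, 0.1689, 0.0179, 0.0179, 0.0179, 0.0143, 0.0143, 0.0029, 0.0029, 0.0013, 0.0013]  mean=1.3018  Neff=4.4022  idx=[0, 0, 0, 0, 1, 1, 1, 2, 2, 3, 3, 3, 8]
step 3: w=[0.1597, 0.1597, 0.1597, 0.1597, 0.0656, 0.0656, 0.0656, 0.0328, 0.0328, 0.0328, 0.0328, 0.0328, 0.0004]  mean=1.0485  Neff=8.3096  idx=[0, 0, 1, 1, 2, 2, 3, 3, 4, 5, 6, 9, 11]

resampled_idx = [0, 0, 1, 1, 2, 2, 3, 3, 4, 5, 6, 9, 11]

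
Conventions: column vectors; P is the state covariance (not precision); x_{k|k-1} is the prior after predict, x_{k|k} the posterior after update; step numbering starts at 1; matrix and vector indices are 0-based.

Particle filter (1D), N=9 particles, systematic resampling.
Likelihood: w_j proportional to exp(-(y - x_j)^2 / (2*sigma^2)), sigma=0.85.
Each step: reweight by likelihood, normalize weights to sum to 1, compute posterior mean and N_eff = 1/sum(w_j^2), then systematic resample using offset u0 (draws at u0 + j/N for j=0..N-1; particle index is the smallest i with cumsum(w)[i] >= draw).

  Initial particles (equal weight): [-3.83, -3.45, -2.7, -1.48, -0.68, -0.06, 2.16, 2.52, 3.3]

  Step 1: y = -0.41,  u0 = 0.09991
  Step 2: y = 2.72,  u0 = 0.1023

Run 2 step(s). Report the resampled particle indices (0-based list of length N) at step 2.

step 1: w=[0.0001, 0.0007, 0.0112, 0.1915, 0.4022, 0.3886, 0.0044, 0.0011, 0.0000]  mean=-0.6012  Neff=2.8599  idx=[3, 4, 4, 4, 4, 5, 5, 5, 5]
step 2: w=[0.0002, 0.0165, 0.0165, 0.0165, 0.0165, 0.2335, 0.2335, 0.2335, 0.2335]  mean=-0.1012  Neff=4.5637  idx=[5, 5, 6, 6, 7, 7, 8, 8, 8]

resampled_idx = [5, 5, 6, 6, 7, 7, 8, 8, 8]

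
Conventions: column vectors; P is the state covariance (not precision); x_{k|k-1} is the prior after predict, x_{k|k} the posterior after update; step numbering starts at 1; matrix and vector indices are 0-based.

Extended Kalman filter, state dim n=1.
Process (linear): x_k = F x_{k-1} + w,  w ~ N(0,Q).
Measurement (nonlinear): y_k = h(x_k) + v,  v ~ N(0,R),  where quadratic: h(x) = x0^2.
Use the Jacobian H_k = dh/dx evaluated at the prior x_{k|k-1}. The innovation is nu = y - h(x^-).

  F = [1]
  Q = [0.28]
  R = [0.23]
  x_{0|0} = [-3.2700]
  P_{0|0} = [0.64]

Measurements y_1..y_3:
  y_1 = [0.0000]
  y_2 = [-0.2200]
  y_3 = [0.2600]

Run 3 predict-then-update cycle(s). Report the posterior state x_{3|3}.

x_post = [-0.6233]

step 1: x^-=[-3.2700]  P^-=[0.9200]  H_jac=[-6.5400]  S=[39.5799]  K=[-0.1520]  nu=[-10.6929]  x^+=[-1.6445]  P^+=[0.0053]
step 2: x^-=[-1.6445]  P^-=[0.2853]  H_jac=[-3.2890]  S=[3.3167]  K=[-0.2830]  nu=[-2.9244]  x^+=[-0.8170]  P^+=[0.0198]
step 3: x^-=[-0.8170]  P^-=[0.2998]  H_jac=[-1.6340]  S=[1.0305]  K=[-0.4754]  nu=[-0.4075]  x^+=[-0.6233]  P^+=[0.0669]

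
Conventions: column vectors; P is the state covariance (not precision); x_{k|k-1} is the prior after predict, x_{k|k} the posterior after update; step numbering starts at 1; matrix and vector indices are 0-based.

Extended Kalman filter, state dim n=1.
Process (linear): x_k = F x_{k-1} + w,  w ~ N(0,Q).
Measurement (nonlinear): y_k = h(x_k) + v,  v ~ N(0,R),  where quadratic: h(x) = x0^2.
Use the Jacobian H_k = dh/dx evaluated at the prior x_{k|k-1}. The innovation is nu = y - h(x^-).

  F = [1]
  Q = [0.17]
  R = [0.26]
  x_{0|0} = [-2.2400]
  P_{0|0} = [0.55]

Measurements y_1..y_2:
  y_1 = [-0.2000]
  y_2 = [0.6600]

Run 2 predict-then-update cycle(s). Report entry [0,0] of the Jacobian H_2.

H_jac[0,0] = -2.1919

step 1: x^-=[-2.2400]  P^-=[0.7200]  H_jac=[-4.4800]  S=[14.7107]  K=[-0.2193]  nu=[-5.2176]  x^+=[-1.0959]  P^+=[0.0127]
step 2: x^-=[-1.0959]  P^-=[0.1827]  H_jac=[-2.1919]  S=[1.1379]  K=[-0.3520]  nu=[-0.5411]  x^+=[-0.9055]  P^+=[0.0418]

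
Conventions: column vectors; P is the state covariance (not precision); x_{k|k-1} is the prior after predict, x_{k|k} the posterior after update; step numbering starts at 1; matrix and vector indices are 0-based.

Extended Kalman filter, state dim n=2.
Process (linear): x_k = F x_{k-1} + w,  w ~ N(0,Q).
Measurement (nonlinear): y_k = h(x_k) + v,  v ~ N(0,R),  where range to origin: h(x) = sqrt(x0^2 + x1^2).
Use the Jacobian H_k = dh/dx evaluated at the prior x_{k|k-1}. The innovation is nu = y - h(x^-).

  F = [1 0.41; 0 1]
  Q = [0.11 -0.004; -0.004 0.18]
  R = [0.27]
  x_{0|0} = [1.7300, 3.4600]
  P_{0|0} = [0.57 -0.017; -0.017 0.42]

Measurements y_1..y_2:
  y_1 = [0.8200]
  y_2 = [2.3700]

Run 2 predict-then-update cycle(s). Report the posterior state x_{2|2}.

step 1: x^-=[3.1486, 3.4600]  P^-=[0.7367 0.1512; 0.1512 0.6000]  H_jac=[0.6730 0.7396]  S=[1.0824]  K=[0.5614; 0.5040]  nu=[-3.8582]  x^+=[0.9828, 1.5156]  P^+=[0.3956 -0.1550; -0.1550 0.3251]
step 2: x^-=[1.6042, 1.5156]  P^-=[0.4331 -0.0258; -0.0258 0.5051]  H_jac=[0.7269 0.6867]  S=[0.7113]  K=[0.4177; 0.4613]  nu=[0.1631]  x^+=[1.6723, 1.5908]  P^+=[0.3090 -0.1628; -0.1628 0.3537]

x_post = [1.6723, 1.5908]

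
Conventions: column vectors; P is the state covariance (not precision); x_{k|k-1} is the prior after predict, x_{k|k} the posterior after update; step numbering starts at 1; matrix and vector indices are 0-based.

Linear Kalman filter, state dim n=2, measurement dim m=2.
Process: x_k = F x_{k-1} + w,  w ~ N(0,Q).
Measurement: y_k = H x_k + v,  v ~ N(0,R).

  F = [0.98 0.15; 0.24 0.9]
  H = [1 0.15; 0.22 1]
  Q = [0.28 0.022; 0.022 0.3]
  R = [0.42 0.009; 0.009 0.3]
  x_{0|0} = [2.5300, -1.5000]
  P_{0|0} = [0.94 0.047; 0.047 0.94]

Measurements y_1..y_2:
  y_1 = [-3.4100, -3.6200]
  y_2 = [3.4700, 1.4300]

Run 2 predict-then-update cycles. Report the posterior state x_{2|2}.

step 1: x^-=[2.2544, -0.7428]  P^-=[1.2177 0.4131; 0.4131 1.1358]  S=[1.7872 0.8740; 0.8740 1.6766]  K=[0.6944 0.0442; -0.0421 0.7536]  nu=[-5.5530, -3.3732]  x^+=[-1.7507, -3.0513]  P^+=[0.2990 -0.0463; -0.0463 0.2359]
step 2: x^-=[-2.1734, -3.1663]  P^-=[0.5589 0.0817; 0.0817 0.4883]  S=[1.0144 0.2896; 0.2896 0.8513]  K=[0.5476 0.0541; -0.0189 0.6011]  nu=[6.1184, 5.0745]  x^+=[1.4515, -0.2314]  P^+=[0.2351 -0.0305; -0.0305 0.1869]

x_post = [1.4515, -0.2314]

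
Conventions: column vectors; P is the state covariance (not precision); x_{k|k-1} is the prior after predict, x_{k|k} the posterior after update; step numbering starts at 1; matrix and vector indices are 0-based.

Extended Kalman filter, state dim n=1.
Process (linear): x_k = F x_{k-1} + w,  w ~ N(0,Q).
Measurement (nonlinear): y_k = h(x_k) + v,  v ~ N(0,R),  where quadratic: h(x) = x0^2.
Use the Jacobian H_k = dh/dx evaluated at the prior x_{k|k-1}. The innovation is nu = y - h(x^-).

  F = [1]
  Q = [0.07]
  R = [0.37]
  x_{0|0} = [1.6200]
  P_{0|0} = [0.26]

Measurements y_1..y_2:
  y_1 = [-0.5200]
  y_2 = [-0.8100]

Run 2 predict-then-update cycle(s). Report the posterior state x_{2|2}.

x_post = [0.3966]

step 1: x^-=[1.6200]  P^-=[0.3300]  H_jac=[3.2400]  S=[3.8342]  K=[0.2789]  nu=[-3.1444]  x^+=[0.7432]  P^+=[0.0318]
step 2: x^-=[0.7432]  P^-=[0.1018]  H_jac=[1.4863]  S=[0.5950]  K=[0.2544]  nu=[-1.3623]  x^+=[0.3966]  P^+=[0.0633]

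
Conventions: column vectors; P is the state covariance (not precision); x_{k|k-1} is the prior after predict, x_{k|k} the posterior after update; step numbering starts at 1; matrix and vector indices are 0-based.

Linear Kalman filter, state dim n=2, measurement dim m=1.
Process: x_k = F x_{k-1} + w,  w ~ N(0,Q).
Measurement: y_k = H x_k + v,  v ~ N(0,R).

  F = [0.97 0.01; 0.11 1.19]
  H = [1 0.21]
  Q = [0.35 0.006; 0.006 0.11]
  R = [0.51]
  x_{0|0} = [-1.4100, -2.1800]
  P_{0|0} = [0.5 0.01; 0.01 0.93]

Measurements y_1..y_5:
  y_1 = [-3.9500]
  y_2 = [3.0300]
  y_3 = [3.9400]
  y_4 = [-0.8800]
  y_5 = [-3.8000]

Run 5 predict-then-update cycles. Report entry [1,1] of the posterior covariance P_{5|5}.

P_post[1,1] = 4.8744

step 1: x^-=[-1.3895, -2.7493]  P^-=[0.8207 0.0820; 0.0820 1.4356]  S=[1.4285]  K=[0.5866; 0.2684]  nu=[-1.9831]  x^+=[-2.5528, -3.2816]  P^+=[0.3292 -0.1430; -0.1430 1.3327]
step 2: x^-=[-2.5091, -4.1860]  P^-=[0.6571 -0.1082; -0.1082 1.9638]  S=[1.2083]  K=[0.5250; 0.2518]  nu=[6.4181]  x^+=[0.8607, -2.5701]  P^+=[0.3240 -0.2679; -0.2679 1.8872]
step 3: x^-=[0.8091, -2.9637]  P^-=[0.6499 -0.2465; -0.2465 2.7163]  S=[1.1761]  K=[0.5085; 0.2754]  nu=[3.7532]  x^+=[2.7178, -1.9301]  P^+=[0.3457 -0.4112; -0.4112 2.6271]
step 4: x^-=[2.6170, -1.9979]  P^-=[0.6676 -0.4010; -0.4010 3.7267]  S=[1.1735]  K=[0.4971; 0.3252]  nu=[-3.0774]  x^+=[1.0872, -2.9987]  P^+=[0.3776 -0.5907; -0.5907 3.6026]
step 5: x^-=[1.0246, -3.4488]  P^-=[0.6942 -0.5933; -0.5933 5.0616]  S=[1.1782]  K=[0.4834; 0.3986]  nu=[-4.1003]  x^+=[-0.9576, -5.0831]  P^+=[0.4188 -0.8203; -0.8203 4.8744]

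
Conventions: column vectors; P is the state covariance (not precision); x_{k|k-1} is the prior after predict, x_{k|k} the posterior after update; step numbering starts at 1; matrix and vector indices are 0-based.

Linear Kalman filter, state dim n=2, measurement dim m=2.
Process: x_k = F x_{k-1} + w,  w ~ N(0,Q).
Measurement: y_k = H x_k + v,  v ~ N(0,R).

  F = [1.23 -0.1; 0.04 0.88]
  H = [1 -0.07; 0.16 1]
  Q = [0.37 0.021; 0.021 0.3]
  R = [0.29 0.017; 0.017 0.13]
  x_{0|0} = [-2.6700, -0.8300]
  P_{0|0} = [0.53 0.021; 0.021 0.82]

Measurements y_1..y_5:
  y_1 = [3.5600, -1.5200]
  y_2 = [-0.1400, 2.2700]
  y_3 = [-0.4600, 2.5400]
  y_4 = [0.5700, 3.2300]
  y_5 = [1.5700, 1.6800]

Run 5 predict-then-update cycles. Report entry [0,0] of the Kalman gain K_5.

step 1: x^-=[-3.2011, -0.8372]  P^-=[1.1749 -0.0024; -0.0024 0.9373]  S=[1.4698 0.1370; 0.1370 1.0966]  K=[0.7929 0.0702; -0.1274 0.8703]  nu=[6.7025, -0.1706]  x^+=[2.1014, -1.8395]  P^+=[0.2301 -0.0142; -0.0142 0.1132]
step 2: x^-=[2.7687, -1.5347]  P^-=[0.7228 0.0070; 0.0070 0.3871]  S=[1.0137 0.1125; 0.1125 0.5378]  K=[0.7036 0.0809; -0.1023 0.7432]  nu=[-3.0162, 3.3617]  x^+=[0.9187, 1.2721]  P^+=[0.2047 -0.0103; -0.0103 0.0965]
step 3: x^-=[1.0028, 1.1562]  P^-=[0.6832 0.0115; 0.0115 0.3743]  S=[0.9734 0.1115; 0.1115 0.5255]  K=[0.6915 0.0832; -0.0995 0.7370]  nu=[-1.3819, 1.2233]  x^+=[0.1490, 2.1953]  P^+=[0.2013 -0.0096; -0.0096 0.0957]
step 4: x^-=[-0.0362, 1.9378]  P^-=[0.6778 0.0121; 0.0121 0.3737]  S=[0.9680 0.1113; 0.1113 0.5249]  K=[0.6898 0.0835; -0.0992 0.7366]  nu=[0.7418, 1.2980]  x^+=[0.5838, 2.8204]  P^+=[0.2008 -0.0096; -0.0096 0.0956]
step 5: x^-=[0.4361, 2.5053]  P^-=[0.6771 0.0122; 0.0122 0.3737]  S=[0.9672 0.1112; 0.1112 0.5249]  K=[0.6896 0.0835; -0.0992 0.7366]  nu=[1.3093, -0.8950]  x^+=[1.2642, 1.7161]  P^+=[0.2007 -0.0095; -0.0095 0.0956]

K[0,0] = 0.6896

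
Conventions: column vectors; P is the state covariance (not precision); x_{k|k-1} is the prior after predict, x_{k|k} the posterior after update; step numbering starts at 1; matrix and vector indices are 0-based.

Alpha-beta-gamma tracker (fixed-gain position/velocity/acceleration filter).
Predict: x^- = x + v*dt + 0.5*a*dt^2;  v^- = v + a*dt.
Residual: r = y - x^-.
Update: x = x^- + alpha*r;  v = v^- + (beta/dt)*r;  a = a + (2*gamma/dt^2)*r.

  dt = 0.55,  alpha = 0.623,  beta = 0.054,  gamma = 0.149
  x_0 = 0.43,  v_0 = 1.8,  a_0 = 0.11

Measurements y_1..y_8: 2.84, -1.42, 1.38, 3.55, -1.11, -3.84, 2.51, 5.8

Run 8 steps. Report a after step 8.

a_post = 12.3817

step 1: x_pred=1.4366  r=1.4034  x^+=2.3109  v^+=1.9983  a^+=1.4925
step 2: x_pred=3.6357  r=-5.0557  x^+=0.4860  v^+=2.3228  a^+=-3.4880
step 3: x_pred=1.2360  r=0.1440  x^+=1.3257  v^+=0.4185  a^+=-3.3461
step 4: x_pred=1.0498  r=2.5002  x^+=2.6074  v^+=-1.1764  a^+=-0.8831
step 5: x_pred=1.8268  r=-2.9368  x^+=-0.0028  v^+=-1.9505  a^+=-3.7762
step 6: x_pred=-1.6467  r=-2.1933  x^+=-3.0131  v^+=-4.2427  a^+=-5.9369
step 7: x_pred=-6.2446  r=8.7546  x^+=-0.7905  v^+=-6.6485  a^+=2.6875
step 8: x_pred=-4.0407  r=9.8407  x^+=2.0901  v^+=-4.2042  a^+=12.3817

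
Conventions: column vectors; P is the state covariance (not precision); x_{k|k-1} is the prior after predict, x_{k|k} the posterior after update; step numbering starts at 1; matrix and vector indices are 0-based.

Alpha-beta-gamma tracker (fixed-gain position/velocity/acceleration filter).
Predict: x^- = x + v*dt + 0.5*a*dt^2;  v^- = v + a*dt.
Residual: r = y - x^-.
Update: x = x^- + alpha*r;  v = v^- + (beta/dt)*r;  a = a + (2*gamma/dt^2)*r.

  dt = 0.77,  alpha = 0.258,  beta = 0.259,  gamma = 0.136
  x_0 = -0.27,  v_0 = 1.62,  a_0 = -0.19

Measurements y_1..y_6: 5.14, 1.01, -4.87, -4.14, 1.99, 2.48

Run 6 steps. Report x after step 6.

x_post = -8.8211

step 1: x_pred=0.9211  r=4.2189  x^+=2.0096  v^+=2.8928  a^+=1.7455
step 2: x_pred=4.7545  r=-3.7445  x^+=3.7884  v^+=2.9773  a^+=0.0277
step 3: x_pred=6.0891  r=-10.9591  x^+=3.2617  v^+=-0.6876  a^+=-5.0000
step 4: x_pred=1.2500  r=-5.3900  x^+=-0.1407  v^+=-6.3506  a^+=-7.4727
step 5: x_pred=-7.2459  r=9.2359  x^+=-4.8630  v^+=-8.9979  a^+=-3.2356
step 6: x_pred=-12.7506  r=15.2306  x^+=-8.8211  v^+=-6.3663  a^+=3.7516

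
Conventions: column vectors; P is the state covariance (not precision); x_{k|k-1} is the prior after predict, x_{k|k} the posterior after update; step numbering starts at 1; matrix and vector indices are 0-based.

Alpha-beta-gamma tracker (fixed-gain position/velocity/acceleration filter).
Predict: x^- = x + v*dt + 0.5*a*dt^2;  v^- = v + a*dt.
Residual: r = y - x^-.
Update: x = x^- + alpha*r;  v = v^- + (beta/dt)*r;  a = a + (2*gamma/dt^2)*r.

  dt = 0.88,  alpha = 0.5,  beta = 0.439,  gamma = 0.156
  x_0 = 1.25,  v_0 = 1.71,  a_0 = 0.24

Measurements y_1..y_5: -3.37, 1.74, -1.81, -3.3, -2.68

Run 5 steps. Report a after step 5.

step 1: x_pred=2.8477  r=-6.2177  x^+=-0.2611  v^+=-1.1806  a^+=-2.2651
step 2: x_pred=-2.1771  r=3.9171  x^+=-0.2186  v^+=-1.2198  a^+=-0.6869
step 3: x_pred=-1.5579  r=-0.2521  x^+=-1.6840  v^+=-1.9500  a^+=-0.7885
step 4: x_pred=-3.7053  r=0.4053  x^+=-3.5026  v^+=-2.4417  a^+=-0.6252
step 5: x_pred=-5.8934  r=3.2134  x^+=-4.2867  v^+=-1.3888  a^+=0.6695

a_post = 0.6695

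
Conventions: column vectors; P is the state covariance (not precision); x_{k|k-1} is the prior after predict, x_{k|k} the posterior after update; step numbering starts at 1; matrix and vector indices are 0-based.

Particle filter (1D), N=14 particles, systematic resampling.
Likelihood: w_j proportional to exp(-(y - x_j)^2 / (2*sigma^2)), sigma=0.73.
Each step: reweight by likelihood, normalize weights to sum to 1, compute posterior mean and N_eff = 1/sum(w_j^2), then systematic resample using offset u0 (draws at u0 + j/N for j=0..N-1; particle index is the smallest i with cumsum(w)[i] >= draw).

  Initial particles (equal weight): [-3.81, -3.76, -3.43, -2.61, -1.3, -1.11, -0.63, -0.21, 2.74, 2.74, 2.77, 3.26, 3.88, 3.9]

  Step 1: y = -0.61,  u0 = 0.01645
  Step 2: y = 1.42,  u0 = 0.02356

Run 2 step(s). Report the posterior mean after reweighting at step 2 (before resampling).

post_mean = -0.3522

step 1: w=[0.0000, 0.0000, 0.0002, 0.0071, 0.1930, 0.2386, 0.3015, 0.2596, 0.0000, 0.0000, 0.0000, 0.0000, 0.0000, 0.0000]  mean=-0.7793  Neff=3.9600  idx=[4, 4, 4, 5, 5, 5, 6, 6, 6, 6, 6, 7, 7, 7]
step 2: w=[0.0027, 0.0027, 0.0027, 0.0069, 0.0069, 0.0069, 0.0546, 0.0546, 0.0546, 0.0546, 0.0546, 0.2327, 0.2327, 0.2327]  mean=-0.3522  Neff=5.6330  idx=[5, 7, 8, 9, 11, 11, 11, 11, 12, 12, 12, 13, 13, 13]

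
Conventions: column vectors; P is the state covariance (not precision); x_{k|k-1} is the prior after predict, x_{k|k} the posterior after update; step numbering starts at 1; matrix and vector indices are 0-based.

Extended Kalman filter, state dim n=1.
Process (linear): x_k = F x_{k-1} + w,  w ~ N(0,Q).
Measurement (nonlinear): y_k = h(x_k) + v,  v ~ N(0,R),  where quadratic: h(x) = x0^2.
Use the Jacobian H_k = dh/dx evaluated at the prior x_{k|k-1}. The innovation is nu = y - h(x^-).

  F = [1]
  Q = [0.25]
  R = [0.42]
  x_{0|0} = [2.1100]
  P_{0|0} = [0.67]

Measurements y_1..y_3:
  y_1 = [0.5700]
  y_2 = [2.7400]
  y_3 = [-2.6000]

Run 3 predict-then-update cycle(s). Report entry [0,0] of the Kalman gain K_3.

K[0,0] = 0.2720

step 1: x^-=[2.1100]  P^-=[0.9200]  H_jac=[4.2200]  S=[16.8037]  K=[0.2310]  nu=[-3.8821]  x^+=[1.2131]  P^+=[0.0230]
step 2: x^-=[1.2131]  P^-=[0.2730]  H_jac=[2.4261]  S=[2.0269]  K=[0.3268]  nu=[1.2685]  x^+=[1.6276]  P^+=[0.0566]
step 3: x^-=[1.6276]  P^-=[0.3066]  H_jac=[3.2551]  S=[3.6684]  K=[0.2720]  nu=[-5.2490]  x^+=[0.1997]  P^+=[0.0351]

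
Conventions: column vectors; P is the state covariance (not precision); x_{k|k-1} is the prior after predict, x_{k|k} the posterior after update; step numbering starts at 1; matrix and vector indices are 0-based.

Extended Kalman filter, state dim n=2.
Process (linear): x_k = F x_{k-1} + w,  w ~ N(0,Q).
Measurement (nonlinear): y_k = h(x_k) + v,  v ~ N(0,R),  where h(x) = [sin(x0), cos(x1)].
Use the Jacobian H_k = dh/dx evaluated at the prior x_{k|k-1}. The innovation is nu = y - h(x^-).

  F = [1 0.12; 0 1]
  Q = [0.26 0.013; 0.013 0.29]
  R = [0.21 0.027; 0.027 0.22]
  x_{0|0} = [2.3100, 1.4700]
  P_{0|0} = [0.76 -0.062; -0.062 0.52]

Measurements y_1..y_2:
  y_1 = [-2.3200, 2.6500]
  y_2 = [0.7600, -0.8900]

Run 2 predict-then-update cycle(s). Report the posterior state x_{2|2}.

x_post = [6.5007, -1.8436]

step 1: x^-=[2.4864, 1.4700]  P^-=[1.0126 0.0134; 0.0134 0.8100]  H_jac=[-0.7929 0.0000; 0.0000 -0.9949]  S=[0.8467 0.0376; 0.0376 1.0218]  K=[-0.9493 0.0219; 0.0225 -0.7895]  nu=[-2.9293, 2.5494]  x^+=[5.3230, -0.6087]  P^+=[0.2507 0.0209; 0.0209 0.1740]
step 2: x^-=[5.2499, -0.6087]  P^-=[0.5182 0.0548; 0.0548 0.4640]  H_jac=[0.5120 0.0000; 0.0000 0.5718]  S=[0.3458 0.0430; 0.0430 0.3717]  K=[0.7677 -0.0046; -0.0078 0.7146]  nu=[1.6190, -1.7104]  x^+=[6.5007, -1.8436]  P^+=[0.3146 0.0345; 0.0345 0.2746]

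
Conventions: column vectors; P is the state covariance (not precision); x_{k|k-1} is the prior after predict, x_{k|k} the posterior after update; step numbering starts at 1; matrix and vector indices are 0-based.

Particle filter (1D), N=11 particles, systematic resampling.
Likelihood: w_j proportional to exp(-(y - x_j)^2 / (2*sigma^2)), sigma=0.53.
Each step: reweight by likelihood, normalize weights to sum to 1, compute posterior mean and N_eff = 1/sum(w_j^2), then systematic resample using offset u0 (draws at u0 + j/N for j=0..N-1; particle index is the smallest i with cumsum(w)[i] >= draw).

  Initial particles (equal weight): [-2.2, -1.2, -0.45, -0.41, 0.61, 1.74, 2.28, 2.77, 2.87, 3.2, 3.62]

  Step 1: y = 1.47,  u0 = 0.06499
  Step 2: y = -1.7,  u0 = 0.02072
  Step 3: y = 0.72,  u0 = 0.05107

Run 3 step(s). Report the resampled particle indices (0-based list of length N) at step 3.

resampled_idx = [0, 1, 2, 3, 4, 5, 6, 7, 8, 9, 10]

step 1: w=[0.0000, 0.0000, 0.0009, 0.0012, 0.1734, 0.5682, 0.2012, 0.0319, 0.0198, 0.0031, 0.0002]  mean=1.7082  Neff=2.5325  idx=[4, 4, 5, 5, 5, 5, 5, 5, 6, 6, 7]
step 2: w=[0.5000, 0.5000, 0.0000, 0.0000, 0.0000, 0.0000, 0.0000, 0.0000, 0.0000, 0.0000, 0.0000]  mean=0.6100  Neff=2.0001  idx=[0, 0, 0, 0, 0, 0, 1, 1, 1, 1, 1]
step 3: w=[0.0909, 0.0909, 0.0909, 0.0909, 0.0909, 0.0909, 0.0909, 0.0909, 0.0909, 0.0909, 0.0909]  mean=0.6100  Neff=11.0000  idx=[0, 1, 2, 3, 4, 5, 6, 7, 8, 9, 10]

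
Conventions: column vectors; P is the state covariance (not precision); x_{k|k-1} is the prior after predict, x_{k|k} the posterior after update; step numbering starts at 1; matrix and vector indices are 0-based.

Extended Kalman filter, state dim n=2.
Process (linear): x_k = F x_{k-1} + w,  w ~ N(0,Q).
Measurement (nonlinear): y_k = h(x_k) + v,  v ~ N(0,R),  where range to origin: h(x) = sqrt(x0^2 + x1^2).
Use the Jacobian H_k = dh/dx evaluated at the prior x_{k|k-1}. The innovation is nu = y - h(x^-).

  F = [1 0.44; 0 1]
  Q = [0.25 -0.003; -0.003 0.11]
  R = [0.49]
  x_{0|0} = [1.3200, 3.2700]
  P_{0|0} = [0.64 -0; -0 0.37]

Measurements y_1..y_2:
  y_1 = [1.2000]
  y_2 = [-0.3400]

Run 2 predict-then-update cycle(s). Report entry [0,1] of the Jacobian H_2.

H_jac[0,1] = 0.7374

step 1: x^-=[2.7588, 3.2700]  P^-=[0.9616 0.1598; 0.1598 0.4800]  H_jac=[0.6448 0.7643]  S=[1.3278]  K=[0.5590; 0.3539]  nu=[-3.0783]  x^+=[1.0380, 2.1806]  P^+=[0.5467 -0.1029; -0.1029 0.3137]
step 2: x^-=[1.9975, 2.1806]  P^-=[0.7669 0.0321; 0.0321 0.4237]  H_jac=[0.6755 0.7374]  S=[1.1023]  K=[0.4915; 0.3031]  nu=[-3.2971]  x^+=[0.3771, 1.1811]  P^+=[0.5007 -0.1321; -0.1321 0.3224]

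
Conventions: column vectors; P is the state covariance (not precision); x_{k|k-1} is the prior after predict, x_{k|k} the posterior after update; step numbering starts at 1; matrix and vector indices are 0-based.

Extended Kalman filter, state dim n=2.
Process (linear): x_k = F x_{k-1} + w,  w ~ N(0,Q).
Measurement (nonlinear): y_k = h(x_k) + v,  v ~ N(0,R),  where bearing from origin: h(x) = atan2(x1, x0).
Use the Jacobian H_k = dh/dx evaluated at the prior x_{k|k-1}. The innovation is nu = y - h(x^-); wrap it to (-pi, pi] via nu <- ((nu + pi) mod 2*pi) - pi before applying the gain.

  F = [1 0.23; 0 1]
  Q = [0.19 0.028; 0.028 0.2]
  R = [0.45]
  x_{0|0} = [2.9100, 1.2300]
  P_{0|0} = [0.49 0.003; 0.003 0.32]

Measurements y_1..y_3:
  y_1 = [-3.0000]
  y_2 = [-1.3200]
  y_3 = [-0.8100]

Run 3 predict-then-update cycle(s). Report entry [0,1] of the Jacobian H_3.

H_jac[0,1] = 0.2165

step 1: x^-=[3.1929, 1.2300]  P^-=[0.6983 0.1046; 0.1046 0.5200]  H_jac=[-0.1051 0.2727]  S=[0.4904]  K=[-0.0914; 0.2668]  nu=[2.9155]  x^+=[2.9263, 2.0078]  P^+=[0.6942 0.1166; 0.1166 0.4851]
step 2: x^-=[3.3881, 2.0078]  P^-=[0.9635 0.2561; 0.2561 0.6851]  H_jac=[-0.1294 0.2184]  S=[0.4843]  K=[-0.1420; 0.2405]  nu=[-1.8550]  x^+=[3.6515, 1.5616]  P^+=[0.9537 0.2727; 0.2727 0.6571]
step 3: x^-=[4.0107, 1.5616]  P^-=[1.3039 0.4518; 0.4518 0.8571]  H_jac=[-0.0843 0.2165]  S=[0.4830]  K=[-0.0251; 0.3054]  nu=[-1.1813]  x^+=[4.0403, 1.2009]  P^+=[1.3036 0.4555; 0.4555 0.8120]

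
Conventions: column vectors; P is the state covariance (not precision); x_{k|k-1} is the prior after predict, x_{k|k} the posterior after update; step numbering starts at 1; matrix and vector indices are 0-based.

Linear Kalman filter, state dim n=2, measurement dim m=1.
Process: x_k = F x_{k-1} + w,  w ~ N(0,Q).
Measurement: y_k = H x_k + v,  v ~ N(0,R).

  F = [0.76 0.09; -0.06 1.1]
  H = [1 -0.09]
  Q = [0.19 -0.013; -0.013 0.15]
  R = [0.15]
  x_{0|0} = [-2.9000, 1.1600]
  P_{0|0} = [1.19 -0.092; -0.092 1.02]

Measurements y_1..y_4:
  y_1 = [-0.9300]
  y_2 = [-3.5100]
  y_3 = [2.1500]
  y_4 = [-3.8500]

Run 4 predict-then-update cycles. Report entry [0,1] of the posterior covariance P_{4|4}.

step 1: x^-=[-2.0996, 1.4500]  P^-=[0.8730 -0.0427; -0.0427 1.4006]  S=[1.0421]  K=[0.8415; -0.1619]  nu=[1.3001]  x^+=[-1.0056, 1.2395]  P^+=[0.1352 0.0993; 0.0993 1.3733]
step 2: x^-=[-0.6527, 1.4237]  P^-=[0.2928 0.1993; 0.1993 1.7991]  S=[0.4215]  K=[0.6521; 0.0886]  nu=[-2.7292]  x^+=[-2.4324, 1.1818]  P^+=[0.1136 0.1749; 0.1749 1.7958]
step 3: x^-=[-1.7422, 1.4459]  P^-=[0.2941 0.3049; 0.3049 2.3002]  S=[0.4078]  K=[0.6538; 0.2400]  nu=[4.0224]  x^+=[0.8875, 2.4112]  P^+=[0.1197 0.2409; 0.2409 2.2767]
step 4: x^-=[0.8915, 2.5991]  P^-=[0.3106 0.4070; 0.4070 2.8734]  S=[0.4106]  K=[0.6672; 0.3615]  nu=[-4.5076]  x^+=[-2.1159, 0.9697]  P^+=[0.1278 0.3080; 0.3080 2.8198]

P_post[0,1] = 0.3080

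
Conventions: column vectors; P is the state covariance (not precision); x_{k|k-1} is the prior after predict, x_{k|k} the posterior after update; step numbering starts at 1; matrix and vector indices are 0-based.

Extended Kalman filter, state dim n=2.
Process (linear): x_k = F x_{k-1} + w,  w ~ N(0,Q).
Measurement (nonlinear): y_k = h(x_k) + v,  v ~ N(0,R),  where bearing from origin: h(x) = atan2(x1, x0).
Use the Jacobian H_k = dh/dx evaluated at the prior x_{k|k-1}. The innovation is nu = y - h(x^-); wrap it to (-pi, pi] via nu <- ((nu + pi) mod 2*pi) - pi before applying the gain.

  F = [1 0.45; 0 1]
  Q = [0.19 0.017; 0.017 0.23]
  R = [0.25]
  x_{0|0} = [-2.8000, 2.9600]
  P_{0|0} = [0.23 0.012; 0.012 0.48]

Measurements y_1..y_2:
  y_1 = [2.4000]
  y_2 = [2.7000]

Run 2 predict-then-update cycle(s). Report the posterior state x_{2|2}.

step 1: x^-=[-1.4680, 2.9600]  P^-=[0.5280 0.2450; 0.2450 0.7100]  H_jac=[-0.2711 -0.1345]  S=[0.3195]  K=[-0.5512; -0.5067]  nu=[0.3688]  x^+=[-1.6713, 2.7731]  P^+=[0.4309 0.1558; 0.1558 0.6280]
step 2: x^-=[-0.4234, 2.7731]  P^-=[0.8883 0.4553; 0.4553 0.8580]  H_jac=[-0.3524 -0.0538]  S=[0.3801]  K=[-0.8881; -0.5436]  nu=[0.9777]  x^+=[-1.2916, 2.2416]  P^+=[0.5885 0.2719; 0.2719 0.7456]

x_post = [-1.2916, 2.2416]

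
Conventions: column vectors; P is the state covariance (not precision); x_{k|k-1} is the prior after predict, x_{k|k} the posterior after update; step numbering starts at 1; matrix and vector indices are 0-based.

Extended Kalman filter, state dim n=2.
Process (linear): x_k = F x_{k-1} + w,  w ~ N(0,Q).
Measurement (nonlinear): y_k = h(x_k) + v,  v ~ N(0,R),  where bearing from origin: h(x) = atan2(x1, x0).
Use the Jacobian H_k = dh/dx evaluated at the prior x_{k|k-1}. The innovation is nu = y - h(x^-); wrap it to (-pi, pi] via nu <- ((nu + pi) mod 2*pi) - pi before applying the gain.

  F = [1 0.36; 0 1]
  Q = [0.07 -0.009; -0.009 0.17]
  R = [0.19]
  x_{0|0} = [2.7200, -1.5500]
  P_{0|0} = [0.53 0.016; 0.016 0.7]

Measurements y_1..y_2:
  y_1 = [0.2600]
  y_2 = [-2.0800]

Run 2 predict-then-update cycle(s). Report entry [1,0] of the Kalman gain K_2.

K[1,0] = 0.9344

step 1: x^-=[2.1620, -1.5500]  P^-=[0.7022 0.2590; 0.2590 0.8700]  H_jac=[0.2190 0.3055]  S=[0.3396]  K=[0.6860; 0.9498]  nu=[0.8820]  x^+=[2.7671, -0.7122]  P^+=[0.5424 0.0377; 0.0377 0.5637]
step 2: x^-=[2.5107, -0.7122]  P^-=[0.7127 0.2317; 0.2317 0.7337]  H_jac=[0.1046 0.3686]  S=[0.3154]  K=[0.5071; 0.9344]  nu=[-1.8036]  x^+=[1.5960, -2.3976]  P^+=[0.6316 0.0822; 0.0822 0.4583]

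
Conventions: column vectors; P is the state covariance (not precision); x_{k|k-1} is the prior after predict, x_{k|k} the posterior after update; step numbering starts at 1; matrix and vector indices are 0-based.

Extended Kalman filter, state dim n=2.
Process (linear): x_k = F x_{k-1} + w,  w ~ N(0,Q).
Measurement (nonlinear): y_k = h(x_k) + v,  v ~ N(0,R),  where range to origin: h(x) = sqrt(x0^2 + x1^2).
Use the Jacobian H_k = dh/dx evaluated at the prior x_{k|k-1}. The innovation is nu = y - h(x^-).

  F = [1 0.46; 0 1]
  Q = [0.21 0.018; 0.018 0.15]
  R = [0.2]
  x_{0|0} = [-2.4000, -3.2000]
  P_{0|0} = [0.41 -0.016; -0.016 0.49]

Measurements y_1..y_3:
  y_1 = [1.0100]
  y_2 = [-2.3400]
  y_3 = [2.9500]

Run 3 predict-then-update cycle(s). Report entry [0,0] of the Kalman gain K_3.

step 1: x^-=[-3.8720, -3.2000]  P^-=[0.7090 0.2274; 0.2274 0.6400]  H_jac=[-0.7708 -0.6370]  S=[1.1043]  K=[-0.6261; -0.5279]  nu=[-4.0132]  x^+=[-1.3595, -1.0813]  P^+=[0.2761 -0.1376; -0.1376 0.3322]
step 2: x^-=[-1.8570, -1.0813]  P^-=[0.4299 0.0332; 0.0332 0.4822]  H_jac=[-0.8642 -0.5032]  S=[0.6720]  K=[-0.5776; -0.4038]  nu=[-4.4888]  x^+=[0.7360, 0.7314]  P^+=[0.2056 -0.1235; -0.1235 0.3726]
step 3: x^-=[1.0725, 0.7314]  P^-=[0.3808 0.0659; 0.0659 0.5226]  H_jac=[0.8262 0.5634]  S=[0.6872]  K=[0.5119; 0.5077]  nu=[1.6519]  x^+=[1.9180, 1.5701]  P^+=[0.2008 -0.1127; -0.1127 0.3455]

K[0,0] = 0.5119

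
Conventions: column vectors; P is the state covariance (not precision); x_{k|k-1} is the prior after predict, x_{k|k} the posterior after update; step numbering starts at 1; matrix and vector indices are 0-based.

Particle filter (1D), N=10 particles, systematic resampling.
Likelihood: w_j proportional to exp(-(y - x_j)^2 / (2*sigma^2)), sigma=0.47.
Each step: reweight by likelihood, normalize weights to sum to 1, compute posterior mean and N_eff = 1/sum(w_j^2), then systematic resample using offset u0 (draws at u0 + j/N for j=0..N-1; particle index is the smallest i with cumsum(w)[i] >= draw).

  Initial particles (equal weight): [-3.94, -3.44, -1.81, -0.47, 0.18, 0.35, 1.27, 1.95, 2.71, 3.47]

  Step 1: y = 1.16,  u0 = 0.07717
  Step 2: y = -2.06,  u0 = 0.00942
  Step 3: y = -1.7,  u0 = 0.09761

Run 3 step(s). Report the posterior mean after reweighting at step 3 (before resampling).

step 1: w=[0.0000, 0.0000, 0.0000, 0.0016, 0.0727, 0.1449, 0.6223, 0.1557, 0.0028, 0.0000]  mean=1.1646  Neff=2.2841  idx=[5, 5, 6, 6, 6, 6, 6, 6, 7, 7]
step 2: w=[0.5000, 0.5000, 0.0000, 0.0000, 0.0000, 0.0000, 0.0000, 0.0000, 0.0000, 0.0000]  mean=0.3500  Neff=2.0001  idx=[0, 0, 0, 0, 0, 1, 1, 1, 1, 1]
step 3: w=[0.1000, 0.1000, 0.1000, 0.1000, 0.1000, 0.1000, 0.1000, 0.1000, 0.1000, 0.1000]  mean=0.3500  Neff=10.0000  idx=[0, 1, 2, 3, 4, 5, 6, 7, 8, 9]

post_mean = 0.3500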